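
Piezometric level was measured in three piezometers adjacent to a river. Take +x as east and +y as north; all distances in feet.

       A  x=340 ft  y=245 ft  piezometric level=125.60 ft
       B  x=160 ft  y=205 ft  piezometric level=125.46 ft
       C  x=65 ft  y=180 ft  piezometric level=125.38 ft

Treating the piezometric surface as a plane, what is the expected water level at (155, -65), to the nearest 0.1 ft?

Differences from A: to B (Δx, Δy, Δh) = (-180, -40, -0.14); to C = (-275, -65, -0.22).
Determinant of the coordinate differences = (-180)·(-65) − (-275)·(-40) = 700.
∂h/∂x = [(-0.14)·(-65) − (-0.22)·(-40)] / 700 = +0.0004286
∂h/∂y = [(-180)·(-0.22) − (-275)·(-0.14)] / 700 = +0.001571
h(155, -65) = 125.60 + (+0.0004286)·(-185) + (+0.001571)·(-310) = 125.60 -0.079 -0.487 = 125.034 ft.

125.0 ft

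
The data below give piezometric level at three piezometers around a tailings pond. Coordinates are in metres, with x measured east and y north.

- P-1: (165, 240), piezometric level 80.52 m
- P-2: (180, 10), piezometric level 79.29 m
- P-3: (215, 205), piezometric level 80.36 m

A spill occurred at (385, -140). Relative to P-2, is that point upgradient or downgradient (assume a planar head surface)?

With h = a·x + b·y + c and P-1 as origin, the differences give:
  15·a + (-230)·b = -1.23
  50·a + (-35)·b = -0.16
Eliminate b (×(-35) and ×(-230), subtract): 10975·a = 6.250 → a = ∂h/∂x = +0.0005695
Back-substitute: b = ∂h/∂y = +0.005385.
Head at (385, -140) = 80.52 + (+0.0005695)·(220) + (+0.005385)·(-380) = 78.60 m.
That is lower than the 79.29 m at P-2, so the point is downgradient.

downgradient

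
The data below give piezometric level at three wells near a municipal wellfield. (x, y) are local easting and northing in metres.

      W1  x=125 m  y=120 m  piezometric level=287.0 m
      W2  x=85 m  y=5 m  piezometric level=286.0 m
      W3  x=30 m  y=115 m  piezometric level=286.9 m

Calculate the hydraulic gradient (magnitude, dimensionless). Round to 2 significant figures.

0.0085

Differences from W1: to W2 (Δx, Δy, Δh) = (-40, -115, -1.0); to W3 = (-95, -5, -0.1).
Determinant of the coordinate differences = (-40)·(-5) − (-95)·(-115) = -10725.
∂h/∂x = [(-1.0)·(-5) − (-0.1)·(-115)] / -10725 = +0.0006061
∂h/∂y = [(-40)·(-0.1) − (-95)·(-1.0)] / -10725 = +0.008485
|∇h| = √(0.0006061² + 0.008485²) = 0.008507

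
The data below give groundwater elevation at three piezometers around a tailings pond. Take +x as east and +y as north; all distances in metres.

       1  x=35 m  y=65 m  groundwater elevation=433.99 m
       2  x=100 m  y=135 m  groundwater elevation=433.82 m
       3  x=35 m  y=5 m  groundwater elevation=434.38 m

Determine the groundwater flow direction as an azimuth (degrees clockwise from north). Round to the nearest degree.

Taking 1 as reference: 2−1 = (65, 70, -0.17); 3−1 = (0, -60, +0.39).
Determinant of the coordinate differences = 65·(-60) − 0·70 = -3900.
∂h/∂x = [(-0.17)·(-60) − (+0.39)·70] / -3900 = +0.004385
∂h/∂y = [65·(+0.39) − 0·(-0.17)] / -3900 = -0.006500
Flow direction (−∇h) has components (-0.004385 E, +0.006500 N).
Azimuth = atan2(E, N) = atan2(-0.004385, +0.006500) = 326.0° ≈ 326°.

326°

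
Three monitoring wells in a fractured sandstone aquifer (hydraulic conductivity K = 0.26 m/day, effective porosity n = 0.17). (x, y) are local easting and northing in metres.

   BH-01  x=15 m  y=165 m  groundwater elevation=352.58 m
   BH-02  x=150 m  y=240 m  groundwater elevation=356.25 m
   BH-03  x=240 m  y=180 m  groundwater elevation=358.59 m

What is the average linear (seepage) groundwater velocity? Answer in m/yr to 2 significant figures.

15 m/yr

Three-point gradient (reference BH-01): Δ to BH-02 = (135, 75, +3.67), Δ to BH-03 = (225, 15, +6.01).
∂h/∂x = +0.02665, ∂h/∂y = +0.0009697 (det = -14850).
|∇h| = √(0.02665² + 0.0009697²) = 0.02667
Seepage velocity v = K·i/n = 0.26 × 0.02667 / 0.17 = 0.04079 m/day = 14.9 m/yr.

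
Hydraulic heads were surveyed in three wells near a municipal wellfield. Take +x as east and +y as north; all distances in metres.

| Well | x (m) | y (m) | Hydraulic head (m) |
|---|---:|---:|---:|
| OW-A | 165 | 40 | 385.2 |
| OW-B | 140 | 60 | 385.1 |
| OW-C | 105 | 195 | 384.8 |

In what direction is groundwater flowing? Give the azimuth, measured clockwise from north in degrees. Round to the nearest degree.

Taking OW-A as reference: OW-B−OW-A = (-25, 20, -0.1); OW-C−OW-A = (-60, 155, -0.4).
Solve a·Δx + b·Δy = Δh: det = (-25)·155 − (-60)·20 = -2675.
∂h/∂x = [(-0.1)·155 − (-0.4)·20] / -2675 = +0.002804
∂h/∂y = [(-25)·(-0.4) − (-60)·(-0.1)] / -2675 = -0.001495
Flow direction (−∇h) has components (-0.002804 E, +0.001495 N).
Azimuth = atan2(E, N) = atan2(-0.002804, +0.001495) = 298.1° ≈ 298°.

298°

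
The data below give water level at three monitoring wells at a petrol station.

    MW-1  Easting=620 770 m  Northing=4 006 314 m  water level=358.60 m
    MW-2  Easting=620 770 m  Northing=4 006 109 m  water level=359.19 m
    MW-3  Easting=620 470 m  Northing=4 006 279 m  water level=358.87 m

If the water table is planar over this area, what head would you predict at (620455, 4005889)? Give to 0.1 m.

Three-point gradient (reference MW-1): Δ to MW-2 = (0, -205, +0.59), Δ to MW-3 = (-300, -35, +0.27).
∂h/∂x = -0.0005642, ∂h/∂y = -0.002878 (det = -61500).
h(620455, 4005889) = 358.60 + (-0.0005642)·(-315) + (-0.002878)·(-425) = 358.60 +0.178 +1.223 = 360.001 m.

360.0 m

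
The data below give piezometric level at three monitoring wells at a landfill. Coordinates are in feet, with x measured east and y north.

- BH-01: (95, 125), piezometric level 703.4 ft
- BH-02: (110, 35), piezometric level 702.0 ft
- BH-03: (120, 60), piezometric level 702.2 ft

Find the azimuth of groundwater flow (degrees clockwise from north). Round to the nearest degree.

With h = a·x + b·y + c and BH-01 as origin, the differences give:
  15·a + (-90)·b = -1.4
  25·a + (-65)·b = -1.2
Eliminate b (×(-65) and ×(-90), subtract): 1275·a = -17.00 → a = ∂h/∂x = -0.01333
Back-substitute: b = ∂h/∂y = +0.01333.
Flow direction (−∇h) has components (+0.01333 E, -0.01333 N).
Azimuth = atan2(E, N) = atan2(+0.01333, -0.01333) = 135.0° ≈ 135°.

135°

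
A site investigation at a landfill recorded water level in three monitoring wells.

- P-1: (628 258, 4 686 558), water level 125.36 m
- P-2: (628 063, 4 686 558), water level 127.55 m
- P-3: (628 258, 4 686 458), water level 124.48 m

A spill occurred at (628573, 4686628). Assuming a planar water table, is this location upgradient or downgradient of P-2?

downgradient

∂h/∂x = (127.55 − 125.36) / (628063 − 628258) = -0.01123
∂h/∂y = (124.48 − 125.36) / (4686458 − 4686558) = +0.008800
Head at (628573, 4686628) = 125.36 + (-0.01123)·(315) + (+0.008800)·(70) = 122.44 m.
That is lower than the 127.55 m at P-2, so the point is downgradient.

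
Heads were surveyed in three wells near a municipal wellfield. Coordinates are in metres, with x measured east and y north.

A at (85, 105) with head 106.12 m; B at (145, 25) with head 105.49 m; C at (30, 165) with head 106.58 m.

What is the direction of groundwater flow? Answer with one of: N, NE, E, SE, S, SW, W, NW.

Three-point gradient (reference A): Δ to B = (60, -80, -0.63), Δ to C = (-55, 60, +0.46).
∂h/∂x = +0.001250, ∂h/∂y = +0.008813 (det = -800).
Flow = −∇h = (-0.001250 east, -0.008813 north), which points south.

S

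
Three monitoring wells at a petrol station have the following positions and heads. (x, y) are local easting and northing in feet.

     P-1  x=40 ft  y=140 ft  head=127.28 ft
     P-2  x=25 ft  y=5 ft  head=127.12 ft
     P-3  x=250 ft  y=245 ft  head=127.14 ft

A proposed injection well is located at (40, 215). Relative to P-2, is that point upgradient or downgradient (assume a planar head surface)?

upgradient

Taking P-1 as reference: P-2−P-1 = (-15, -135, -0.16); P-3−P-1 = (210, 105, -0.14).
Solve a·Δx + b·Δy = Δh: det = (-15)·105 − 210·(-135) = 26775.
∂h/∂x = [(-0.16)·105 − (-0.14)·(-135)] / 26775 = -0.001333
∂h/∂y = [(-15)·(-0.14) − 210·(-0.16)] / 26775 = +0.001333
Head at (40, 215) = 127.28 + (-0.001333)·(0) + (+0.001333)·(75) = 127.38 ft.
That is higher than the 127.12 ft at P-2, so the point is upgradient.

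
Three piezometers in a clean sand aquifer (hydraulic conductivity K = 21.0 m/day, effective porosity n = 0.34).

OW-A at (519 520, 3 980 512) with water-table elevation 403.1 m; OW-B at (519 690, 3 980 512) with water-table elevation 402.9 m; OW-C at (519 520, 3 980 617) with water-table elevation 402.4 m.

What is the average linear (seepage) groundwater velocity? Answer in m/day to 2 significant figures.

∂h/∂x = (402.9 − 403.1) / (519690 − 519520) = -0.001176
∂h/∂y = (402.4 − 403.1) / (3980617 − 3980512) = -0.006667
|∇h| = √(-0.001176² + -0.006667²) = 0.00677
Seepage velocity v = K·i/n = 21.0 × 0.00677 / 0.34 = 0.4181 m/day.

0.42 m/day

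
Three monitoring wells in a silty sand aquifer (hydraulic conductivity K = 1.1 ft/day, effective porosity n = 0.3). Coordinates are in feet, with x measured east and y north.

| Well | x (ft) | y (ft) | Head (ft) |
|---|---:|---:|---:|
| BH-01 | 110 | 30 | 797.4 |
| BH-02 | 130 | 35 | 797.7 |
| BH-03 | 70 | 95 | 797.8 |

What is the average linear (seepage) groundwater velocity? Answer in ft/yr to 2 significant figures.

Differences from BH-01: to BH-02 (Δx, Δy, Δh) = (20, 5, +0.3); to BH-03 = (-40, 65, +0.4).
Determinant of the coordinate differences = 20·65 − (-40)·5 = 1500.
∂h/∂x = [(+0.3)·65 − (+0.4)·5] / 1500 = +0.01167
∂h/∂y = [20·(+0.4) − (-40)·(+0.3)] / 1500 = +0.01333
|∇h| = √(0.01167² + 0.01333²) = 0.01772
Seepage velocity v = K·i/n = 1.1 × 0.01772 / 0.3 = 0.06497 ft/day = 23.73 ft/yr.

24 ft/yr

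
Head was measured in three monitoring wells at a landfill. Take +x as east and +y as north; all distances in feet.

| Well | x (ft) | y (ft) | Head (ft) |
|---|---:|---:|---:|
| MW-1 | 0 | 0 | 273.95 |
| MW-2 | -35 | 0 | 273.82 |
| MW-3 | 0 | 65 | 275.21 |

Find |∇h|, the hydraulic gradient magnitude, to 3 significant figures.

0.0197

∂h/∂x = (273.82 − 273.95) / (-35 − 0) = +0.003714
∂h/∂y = (275.21 − 273.95) / (65 − 0) = +0.01938
|∇h| = √(0.003714² + 0.01938²) = 0.01973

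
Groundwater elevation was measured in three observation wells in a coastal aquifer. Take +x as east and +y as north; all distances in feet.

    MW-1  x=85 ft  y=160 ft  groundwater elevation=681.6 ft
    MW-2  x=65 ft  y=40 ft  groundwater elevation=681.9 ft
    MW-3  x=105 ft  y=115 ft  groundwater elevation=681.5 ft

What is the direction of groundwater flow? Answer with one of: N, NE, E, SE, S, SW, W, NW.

E

With h = a·x + b·y + c and MW-1 as origin, the differences give:
  (-20)·a + (-120)·b = +0.3
  20·a + (-45)·b = -0.1
Eliminate b (×(-45) and ×(-120), subtract): 3300·a = -25.50 → a = ∂h/∂x = -0.007727
Back-substitute: b = ∂h/∂y = -0.001212.
Flow = −∇h = (+0.007727 east, +0.001212 north), which points east.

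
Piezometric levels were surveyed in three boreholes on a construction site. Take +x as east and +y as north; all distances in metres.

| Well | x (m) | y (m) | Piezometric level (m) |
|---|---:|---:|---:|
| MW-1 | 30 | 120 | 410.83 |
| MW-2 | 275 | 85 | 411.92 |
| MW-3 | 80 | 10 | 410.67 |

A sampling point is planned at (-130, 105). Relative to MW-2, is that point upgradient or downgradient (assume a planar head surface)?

downgradient

Three-point gradient (reference MW-1): Δ to MW-2 = (245, -35, +1.09), Δ to MW-3 = (50, -110, -0.16).
∂h/∂x = +0.004980, ∂h/∂y = +0.003718 (det = -25200).
Head at (-130, 105) = 410.83 + (+0.004980)·(-160) + (+0.003718)·(-15) = 409.98 m.
That is lower than the 411.92 m at MW-2, so the point is downgradient.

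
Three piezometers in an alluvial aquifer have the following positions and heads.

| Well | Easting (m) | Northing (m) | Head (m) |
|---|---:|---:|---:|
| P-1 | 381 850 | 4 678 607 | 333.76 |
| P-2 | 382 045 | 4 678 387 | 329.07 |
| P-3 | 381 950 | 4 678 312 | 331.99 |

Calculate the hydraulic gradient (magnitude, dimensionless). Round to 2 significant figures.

Taking P-1 as reference: P-2−P-1 = (195, -220, -4.69); P-3−P-1 = (100, -295, -1.77).
Determinant of the coordinate differences = 195·(-295) − 100·(-220) = -35525.
∂h/∂x = [(-4.69)·(-295) − (-1.77)·(-220)] / -35525 = -0.02798
∂h/∂y = [195·(-1.77) − 100·(-4.69)] / -35525 = -0.003486
|∇h| = √(-0.02798² + -0.003486²) = 0.0282

0.028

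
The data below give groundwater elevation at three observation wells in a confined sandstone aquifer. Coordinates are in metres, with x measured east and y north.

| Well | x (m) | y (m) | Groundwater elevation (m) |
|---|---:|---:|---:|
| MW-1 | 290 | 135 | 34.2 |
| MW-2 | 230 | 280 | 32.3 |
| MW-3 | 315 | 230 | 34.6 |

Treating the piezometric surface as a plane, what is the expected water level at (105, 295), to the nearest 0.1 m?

29.1 m

With h = a·x + b·y + c and MW-1 as origin, the differences give:
  (-60)·a + 145·b = -1.9
  25·a + 95·b = +0.4
Eliminate b (×95 and ×145, subtract): -9325·a = -238.50 → a = ∂h/∂x = +0.02558
Back-substitute: b = ∂h/∂y = -0.002520.
h(105, 295) = 34.2 + (+0.02558)·(-185) + (-0.002520)·(160) = 34.2 -4.732 -0.403 = 29.065 m.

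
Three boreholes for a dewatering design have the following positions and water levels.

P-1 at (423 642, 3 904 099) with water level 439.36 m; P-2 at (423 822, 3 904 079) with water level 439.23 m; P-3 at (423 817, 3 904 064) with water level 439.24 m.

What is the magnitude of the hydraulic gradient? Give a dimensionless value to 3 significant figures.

Differences from P-1: to P-2 (Δx, Δy, Δh) = (180, -20, -0.13); to P-3 = (175, -35, -0.12).
Solve a·Δx + b·Δy = Δh: det = 180·(-35) − 175·(-20) = -2800.
∂h/∂x = [(-0.13)·(-35) − (-0.12)·(-20)] / -2800 = -0.0007679
∂h/∂y = [180·(-0.12) − 175·(-0.13)] / -2800 = -0.0004107
|∇h| = √(-0.0007679² + -0.0004107²) = 0.0008708

0.000871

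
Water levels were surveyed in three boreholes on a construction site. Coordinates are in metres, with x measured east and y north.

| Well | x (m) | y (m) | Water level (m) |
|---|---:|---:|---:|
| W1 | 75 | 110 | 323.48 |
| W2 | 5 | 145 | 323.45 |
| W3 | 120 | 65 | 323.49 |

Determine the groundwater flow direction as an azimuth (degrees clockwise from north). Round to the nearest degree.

237°

Three-point gradient (reference W1): Δ to W2 = (-70, 35, -0.03), Δ to W3 = (45, -45, +0.01).
∂h/∂x = +0.0006349, ∂h/∂y = +0.0004127 (det = 1575).
Flow direction (−∇h) has components (-0.0006349 E, -0.0004127 N).
Azimuth = atan2(E, N) = atan2(-0.0006349, -0.0004127) = 237.0° ≈ 237°.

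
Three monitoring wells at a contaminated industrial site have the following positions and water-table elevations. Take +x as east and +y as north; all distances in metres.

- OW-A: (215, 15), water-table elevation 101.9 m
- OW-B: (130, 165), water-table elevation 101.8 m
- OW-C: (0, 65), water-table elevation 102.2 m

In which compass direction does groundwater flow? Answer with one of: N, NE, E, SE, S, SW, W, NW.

With h = a·x + b·y + c and OW-A as origin, the differences give:
  (-85)·a + 150·b = -0.1
  (-215)·a + 50·b = +0.3
Eliminate b (×50 and ×150, subtract): 28000·a = -50.00 → a = ∂h/∂x = -0.001786
Back-substitute: b = ∂h/∂y = -0.001679.
Flow = −∇h = (+0.001786 east, +0.001679 north), which points northeast.

NE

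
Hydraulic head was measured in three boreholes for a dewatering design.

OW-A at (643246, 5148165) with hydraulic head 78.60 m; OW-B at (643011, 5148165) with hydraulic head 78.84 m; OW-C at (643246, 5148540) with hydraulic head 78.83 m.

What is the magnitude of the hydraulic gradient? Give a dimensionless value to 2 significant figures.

0.0012

∂h/∂x = (78.84 − 78.60) / (643011 − 643246) = -0.001021
∂h/∂y = (78.83 − 78.60) / (5148540 − 5148165) = +0.0006133
|∇h| = √(-0.001021² + 0.0006133²) = 0.001191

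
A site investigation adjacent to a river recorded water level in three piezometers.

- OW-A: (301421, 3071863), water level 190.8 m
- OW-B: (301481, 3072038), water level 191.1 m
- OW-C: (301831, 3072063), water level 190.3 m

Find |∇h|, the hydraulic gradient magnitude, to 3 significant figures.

0.00356

Differences from OW-A: to OW-B (Δx, Δy, Δh) = (60, 175, +0.3); to OW-C = (410, 200, -0.5).
Solve a·Δx + b·Δy = Δh: det = 60·200 − 410·175 = -59750.
∂h/∂x = [(+0.3)·200 − (-0.5)·175] / -59750 = -0.002469
∂h/∂y = [60·(-0.5) − 410·(+0.3)] / -59750 = +0.002561
|∇h| = √(-0.002469² + 0.002561²) = 0.003557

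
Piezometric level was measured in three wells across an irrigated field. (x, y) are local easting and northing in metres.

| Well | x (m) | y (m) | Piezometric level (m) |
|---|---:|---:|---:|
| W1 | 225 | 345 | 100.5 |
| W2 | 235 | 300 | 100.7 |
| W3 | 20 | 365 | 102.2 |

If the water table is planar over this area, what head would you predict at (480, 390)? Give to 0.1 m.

97.9 m

Differences from W1: to W2 (Δx, Δy, Δh) = (10, -45, +0.2); to W3 = (-205, 20, +1.7).
Solve a·Δx + b·Δy = Δh: det = 10·20 − (-205)·(-45) = -9025.
∂h/∂x = [(+0.2)·20 − (+1.7)·(-45)] / -9025 = -0.008920
∂h/∂y = [10·(+1.7) − (-205)·(+0.2)] / -9025 = -0.006427
h(480, 390) = 100.5 + (-0.008920)·(255) + (-0.006427)·(45) = 100.5 -2.275 -0.289 = 97.936 m.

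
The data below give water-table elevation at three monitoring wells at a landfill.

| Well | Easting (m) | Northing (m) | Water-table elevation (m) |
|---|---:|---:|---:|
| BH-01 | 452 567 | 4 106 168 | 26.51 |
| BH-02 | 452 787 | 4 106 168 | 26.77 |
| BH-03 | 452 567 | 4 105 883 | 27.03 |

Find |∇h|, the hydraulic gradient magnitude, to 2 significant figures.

∂h/∂x = (26.77 − 26.51) / (452787 − 452567) = +0.001182
∂h/∂y = (27.03 − 26.51) / (4105883 − 4106168) = -0.001825
|∇h| = √(0.001182² + -0.001825²) = 0.002174

0.0022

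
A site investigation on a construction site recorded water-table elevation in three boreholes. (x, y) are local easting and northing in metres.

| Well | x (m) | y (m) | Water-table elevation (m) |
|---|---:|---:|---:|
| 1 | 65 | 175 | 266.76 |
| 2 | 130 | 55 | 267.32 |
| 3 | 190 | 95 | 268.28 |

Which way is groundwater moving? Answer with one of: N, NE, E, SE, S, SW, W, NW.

W

Differences from 1: to 2 (Δx, Δy, Δh) = (65, -120, +0.56); to 3 = (125, -80, +1.52).
Solve a·Δx + b·Δy = Δh: det = 65·(-80) − 125·(-120) = 9800.
∂h/∂x = [(+0.56)·(-80) − (+1.52)·(-120)] / 9800 = +0.01404
∂h/∂y = [65·(+1.52) − 125·(+0.56)] / 9800 = +0.002939
Flow = −∇h = (-0.01404 east, -0.002939 north), which points west.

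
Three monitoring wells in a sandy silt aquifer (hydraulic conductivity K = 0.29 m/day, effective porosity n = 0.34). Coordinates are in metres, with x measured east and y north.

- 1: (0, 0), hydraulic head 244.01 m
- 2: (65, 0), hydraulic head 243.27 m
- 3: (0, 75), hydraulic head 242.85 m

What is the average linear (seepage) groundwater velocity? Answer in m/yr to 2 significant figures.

∂h/∂x = (243.27 − 244.01) / (65 − 0) = -0.01138
∂h/∂y = (242.85 − 244.01) / (75 − 0) = -0.01547
|∇h| = √(-0.01138² + -0.01547²) = 0.0192
Seepage velocity v = K·i/n = 0.29 × 0.0192 / 0.34 = 0.01638 m/day = 5.983 m/yr.

6.0 m/yr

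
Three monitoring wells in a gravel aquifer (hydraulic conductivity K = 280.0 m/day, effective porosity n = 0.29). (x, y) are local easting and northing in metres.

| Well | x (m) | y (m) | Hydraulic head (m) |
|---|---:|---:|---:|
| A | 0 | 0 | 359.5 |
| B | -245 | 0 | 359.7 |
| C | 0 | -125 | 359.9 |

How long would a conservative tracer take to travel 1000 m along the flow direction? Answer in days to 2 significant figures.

310 days

∂h/∂x = (359.7 − 359.5) / (-245 − 0) = -0.0008163
∂h/∂y = (359.9 − 359.5) / (-125 − 0) = -0.003200
|∇h| = √(-0.0008163² + -0.003200²) = 0.003302
Seepage velocity v = K·i/n = 280.0 × 0.003302 / 0.29 = 3.188 m/day.
t = 1000 / 3.188 = 313.7 days.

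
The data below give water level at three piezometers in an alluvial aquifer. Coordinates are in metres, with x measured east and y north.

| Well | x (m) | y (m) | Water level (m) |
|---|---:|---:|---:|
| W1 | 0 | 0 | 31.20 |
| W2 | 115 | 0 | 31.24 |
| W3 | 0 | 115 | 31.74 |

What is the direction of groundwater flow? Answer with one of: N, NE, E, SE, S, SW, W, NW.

∂h/∂x = (31.24 − 31.20) / (115 − 0) = +0.0003478
∂h/∂y = (31.74 − 31.20) / (115 − 0) = +0.004696
Flow = −∇h = (-0.0003478 east, -0.004696 north), which points south.

S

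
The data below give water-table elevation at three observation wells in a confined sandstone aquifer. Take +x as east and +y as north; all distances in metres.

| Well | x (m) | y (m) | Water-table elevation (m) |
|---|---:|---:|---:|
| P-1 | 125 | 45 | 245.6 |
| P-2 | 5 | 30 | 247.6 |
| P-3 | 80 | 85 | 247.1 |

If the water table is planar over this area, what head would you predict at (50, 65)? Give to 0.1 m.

247.3 m

Three-point gradient (reference P-1): Δ to P-2 = (-120, -15, +2.0), Δ to P-3 = (-45, 40, +1.5).
∂h/∂x = -0.01872, ∂h/∂y = +0.01644 (det = -5475).
h(50, 65) = 245.6 + (-0.01872)·(-75) + (+0.01644)·(20) = 245.6 +1.404 +0.329 = 247.333 m.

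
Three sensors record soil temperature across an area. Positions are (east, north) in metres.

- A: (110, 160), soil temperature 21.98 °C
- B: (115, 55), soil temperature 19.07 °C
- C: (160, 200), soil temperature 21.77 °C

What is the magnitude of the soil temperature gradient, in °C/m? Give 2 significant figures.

With T = a·x + b·y + c and A as origin, the differences give:
  5·a + (-105)·b = -2.91
  50·a + 40·b = -0.21
Eliminate b (×40 and ×(-105), subtract): 5450·a = -138.450 → a = ∂T/∂x = -0.02540
Back-substitute: b = ∂T/∂y = +0.02650.
|∇f| = √(-0.02540² + 0.02650²) = 0.03671 °C/m

0.037 °C/m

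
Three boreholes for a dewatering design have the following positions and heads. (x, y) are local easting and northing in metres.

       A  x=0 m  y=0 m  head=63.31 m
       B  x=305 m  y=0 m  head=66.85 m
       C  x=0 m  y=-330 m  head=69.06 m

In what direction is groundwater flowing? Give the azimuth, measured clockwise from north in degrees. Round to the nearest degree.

∂h/∂x = (66.85 − 63.31) / (305 − 0) = +0.01161
∂h/∂y = (69.06 − 63.31) / (-330 − 0) = -0.01742
Flow direction (−∇h) has components (-0.01161 E, +0.01742 N).
Azimuth = atan2(E, N) = atan2(-0.01161, +0.01742) = 326.3° ≈ 326°.

326°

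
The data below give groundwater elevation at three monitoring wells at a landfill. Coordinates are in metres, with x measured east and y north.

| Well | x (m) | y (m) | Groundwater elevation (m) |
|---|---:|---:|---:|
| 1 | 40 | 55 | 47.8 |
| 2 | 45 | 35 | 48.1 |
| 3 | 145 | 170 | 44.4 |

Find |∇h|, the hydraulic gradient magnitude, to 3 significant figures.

Differences from 1: to 2 (Δx, Δy, Δh) = (5, -20, +0.3); to 3 = (105, 115, -3.4).
Determinant of the coordinate differences = 5·115 − 105·(-20) = 2675.
∂h/∂x = [(+0.3)·115 − (-3.4)·(-20)] / 2675 = -0.01252
∂h/∂y = [5·(-3.4) − 105·(+0.3)] / 2675 = -0.01813
|∇h| = √(-0.01252² + -0.01813²) = 0.02203

0.0220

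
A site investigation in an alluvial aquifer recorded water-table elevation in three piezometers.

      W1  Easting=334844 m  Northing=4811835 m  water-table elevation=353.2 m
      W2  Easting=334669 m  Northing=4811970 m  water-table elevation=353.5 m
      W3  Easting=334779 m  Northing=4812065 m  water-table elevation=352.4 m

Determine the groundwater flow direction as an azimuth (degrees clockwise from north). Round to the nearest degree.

Three-point gradient (reference W1): Δ to W2 = (-175, 135, +0.3), Δ to W3 = (-65, 230, -0.8).
∂h/∂x = -0.005624, ∂h/∂y = -0.005068 (det = -31475).
Flow direction (−∇h) has components (+0.005624 E, +0.005068 N).
Azimuth = atan2(E, N) = atan2(+0.005624, +0.005068) = 48.0° ≈ 048°.

048°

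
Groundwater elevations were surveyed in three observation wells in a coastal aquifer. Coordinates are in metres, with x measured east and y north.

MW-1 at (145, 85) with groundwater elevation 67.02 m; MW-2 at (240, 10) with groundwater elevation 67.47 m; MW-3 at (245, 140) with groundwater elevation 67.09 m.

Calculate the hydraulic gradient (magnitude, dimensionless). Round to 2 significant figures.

0.0038

Taking MW-1 as reference: MW-2−MW-1 = (95, -75, +0.45); MW-3−MW-1 = (100, 55, +0.07).
Solve a·Δx + b·Δy = Δh: det = 95·55 − 100·(-75) = 12725.
∂h/∂x = [(+0.45)·55 − (+0.07)·(-75)] / 12725 = +0.002358
∂h/∂y = [95·(+0.07) − 100·(+0.45)] / 12725 = -0.003014
|∇h| = √(0.002358² + -0.003014²) = 0.003827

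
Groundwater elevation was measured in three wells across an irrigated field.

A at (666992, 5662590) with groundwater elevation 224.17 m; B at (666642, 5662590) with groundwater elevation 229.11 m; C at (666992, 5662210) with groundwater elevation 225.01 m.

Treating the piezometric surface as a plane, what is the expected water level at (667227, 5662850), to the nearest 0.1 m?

220.3 m

∂h/∂x = (229.11 − 224.17) / (666642 − 666992) = -0.01411
∂h/∂y = (225.01 − 224.17) / (5662210 − 5662590) = -0.002211
h(667227, 5662850) = 224.17 + (-0.01411)·(235) + (-0.002211)·(260) = 224.17 -3.317 -0.575 = 220.278 m.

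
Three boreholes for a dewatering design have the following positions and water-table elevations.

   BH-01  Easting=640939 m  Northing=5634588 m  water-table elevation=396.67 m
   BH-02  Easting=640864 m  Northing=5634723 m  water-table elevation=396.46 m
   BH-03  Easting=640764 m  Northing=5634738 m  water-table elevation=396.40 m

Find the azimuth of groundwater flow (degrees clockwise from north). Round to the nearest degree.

With h = a·x + b·y + c and BH-01 as origin, the differences give:
  (-75)·a + 135·b = -0.21
  (-175)·a + 150·b = -0.27
Eliminate b (×150 and ×135, subtract): 12375·a = 4.950 → a = ∂h/∂x = +0.0004000
Back-substitute: b = ∂h/∂y = -0.001333.
Flow direction (−∇h) has components (-0.0004000 E, +0.001333 N).
Azimuth = atan2(E, N) = atan2(-0.0004000, +0.001333) = 343.3° ≈ 343°.

343°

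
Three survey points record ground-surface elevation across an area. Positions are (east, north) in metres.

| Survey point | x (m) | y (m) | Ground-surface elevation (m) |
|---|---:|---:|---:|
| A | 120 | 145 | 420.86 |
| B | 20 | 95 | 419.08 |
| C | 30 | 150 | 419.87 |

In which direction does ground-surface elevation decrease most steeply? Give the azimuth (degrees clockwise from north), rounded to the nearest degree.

Differences from A: to B (Δx, Δy, Δh) = (-100, -50, -1.78); to C = (-90, 5, -0.99).
Solve a·Δx + b·Δy = Δz: det = (-100)·5 − (-90)·(-50) = -5000.
∂z/∂x = [(-1.78)·5 − (-0.99)·(-50)] / -5000 = +0.01168
∂z/∂y = [(-100)·(-0.99) − (-90)·(-1.78)] / -5000 = +0.01224
Steepest decrease is along −∇f: components (-0.01168 E, -0.01224 N).
Azimuth = atan2(-0.01168, -0.01224) = 223.7° ≈ 224°.

224°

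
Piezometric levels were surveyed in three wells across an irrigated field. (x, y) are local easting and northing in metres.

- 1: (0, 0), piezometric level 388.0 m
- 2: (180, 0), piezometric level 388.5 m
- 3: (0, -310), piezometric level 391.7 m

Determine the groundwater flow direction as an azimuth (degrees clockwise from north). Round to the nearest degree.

∂h/∂x = (388.5 − 388.0) / (180 − 0) = +0.002778
∂h/∂y = (391.7 − 388.0) / (-310 − 0) = -0.01194
Flow direction (−∇h) has components (-0.002778 E, +0.01194 N).
Azimuth = atan2(E, N) = atan2(-0.002778, +0.01194) = 346.9° ≈ 347°.

347°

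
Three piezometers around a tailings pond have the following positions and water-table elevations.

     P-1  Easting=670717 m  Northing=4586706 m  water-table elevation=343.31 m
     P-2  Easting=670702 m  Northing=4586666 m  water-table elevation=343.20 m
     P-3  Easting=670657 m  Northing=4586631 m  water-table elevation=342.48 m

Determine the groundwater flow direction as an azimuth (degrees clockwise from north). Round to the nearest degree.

283°

Three-point gradient (reference P-1): Δ to P-2 = (-15, -40, -0.11), Δ to P-3 = (-60, -75, -0.83).
∂h/∂x = +0.01957, ∂h/∂y = -0.004588 (det = -1275).
Flow direction (−∇h) has components (-0.01957 E, +0.004588 N).
Azimuth = atan2(E, N) = atan2(-0.01957, +0.004588) = 283.2° ≈ 283°.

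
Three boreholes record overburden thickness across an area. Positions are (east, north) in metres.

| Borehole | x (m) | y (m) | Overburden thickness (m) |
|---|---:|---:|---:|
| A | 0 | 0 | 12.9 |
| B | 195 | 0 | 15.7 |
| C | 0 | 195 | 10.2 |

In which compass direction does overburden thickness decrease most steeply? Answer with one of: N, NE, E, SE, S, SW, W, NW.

NW

∂d/∂x = (15.7 − 12.9) / (195 − 0) = +0.01436
∂d/∂y = (10.2 − 12.9) / (195 − 0) = -0.01385
Steepest decrease is along −∇f = (-0.01436 E, +0.01385 N) → northwest.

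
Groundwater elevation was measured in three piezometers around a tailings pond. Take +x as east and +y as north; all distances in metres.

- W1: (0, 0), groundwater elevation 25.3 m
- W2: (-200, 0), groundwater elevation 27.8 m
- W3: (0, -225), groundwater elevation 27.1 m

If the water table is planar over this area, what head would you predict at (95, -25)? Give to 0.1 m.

24.3 m

∂h/∂x = (27.8 − 25.3) / (-200 − 0) = -0.01250
∂h/∂y = (27.1 − 25.3) / (-225 − 0) = -0.008000
h(95, -25) = 25.3 + (-0.01250)·(95) + (-0.008000)·(-25) = 25.3 -1.188 +0.200 = 24.312 m.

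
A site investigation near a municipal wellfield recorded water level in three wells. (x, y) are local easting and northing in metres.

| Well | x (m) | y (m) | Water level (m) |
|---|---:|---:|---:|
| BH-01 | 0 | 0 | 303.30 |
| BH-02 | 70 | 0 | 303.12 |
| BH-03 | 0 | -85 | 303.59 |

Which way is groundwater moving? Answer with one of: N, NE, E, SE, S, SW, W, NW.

NE

∂h/∂x = (303.12 − 303.30) / (70 − 0) = -0.002571
∂h/∂y = (303.59 − 303.30) / (-85 − 0) = -0.003412
Flow = −∇h = (+0.002571 east, +0.003412 north), which points northeast.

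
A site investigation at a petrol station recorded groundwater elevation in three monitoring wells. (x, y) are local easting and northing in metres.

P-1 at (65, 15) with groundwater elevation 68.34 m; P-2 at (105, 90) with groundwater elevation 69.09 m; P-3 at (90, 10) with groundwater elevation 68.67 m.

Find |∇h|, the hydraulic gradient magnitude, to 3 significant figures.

Taking P-1 as reference: P-2−P-1 = (40, 75, +0.75); P-3−P-1 = (25, -5, +0.33).
Solve a·Δx + b·Δy = Δh: det = 40·(-5) − 25·75 = -2075.
∂h/∂x = [(+0.75)·(-5) − (+0.33)·75] / -2075 = +0.01373
∂h/∂y = [40·(+0.33) − 25·(+0.75)] / -2075 = +0.002675
|∇h| = √(0.01373² + 0.002675²) = 0.01399

0.0140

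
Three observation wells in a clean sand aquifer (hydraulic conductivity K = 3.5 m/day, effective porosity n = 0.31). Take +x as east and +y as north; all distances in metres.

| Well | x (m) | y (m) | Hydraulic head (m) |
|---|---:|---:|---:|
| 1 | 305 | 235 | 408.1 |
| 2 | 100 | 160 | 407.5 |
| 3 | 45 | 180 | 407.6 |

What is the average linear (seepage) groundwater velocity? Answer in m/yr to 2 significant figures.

27 m/yr

Three-point gradient (reference 1): Δ to 2 = (-205, -75, -0.6), Δ to 3 = (-260, -55, -0.5).
∂h/∂x = +0.0005471, ∂h/∂y = +0.006505 (det = -8225).
|∇h| = √(0.0005471² + 0.006505²) = 0.006528
Seepage velocity v = K·i/n = 3.5 × 0.006528 / 0.31 = 0.0737 m/day = 26.92 m/yr.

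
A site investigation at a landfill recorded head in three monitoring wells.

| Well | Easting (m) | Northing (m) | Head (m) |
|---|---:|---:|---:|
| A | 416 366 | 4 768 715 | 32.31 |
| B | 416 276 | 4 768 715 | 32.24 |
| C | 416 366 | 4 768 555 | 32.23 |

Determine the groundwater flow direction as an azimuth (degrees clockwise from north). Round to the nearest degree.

∂h/∂x = (32.24 − 32.31) / (416276 − 416366) = +0.0007778
∂h/∂y = (32.23 − 32.31) / (4768555 − 4768715) = +0.0005000
Flow direction (−∇h) has components (-0.0007778 E, -0.0005000 N).
Azimuth = atan2(E, N) = atan2(-0.0007778, -0.0005000) = 237.3° ≈ 237°.

237°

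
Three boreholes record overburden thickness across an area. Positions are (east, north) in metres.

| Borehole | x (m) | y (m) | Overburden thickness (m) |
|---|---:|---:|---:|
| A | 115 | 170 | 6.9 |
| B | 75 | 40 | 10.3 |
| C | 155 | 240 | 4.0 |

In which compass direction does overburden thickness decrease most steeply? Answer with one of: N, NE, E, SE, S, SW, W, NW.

Three-point gradient (reference A): Δ to B = (-40, -130, +3.4), Δ to C = (40, 70, -2.9).
∂d/∂x = -0.05792, ∂d/∂y = -0.008333 (det = 2400).
Steepest decrease is along −∇f = (+0.05792 E, +0.008333 N) → east.

E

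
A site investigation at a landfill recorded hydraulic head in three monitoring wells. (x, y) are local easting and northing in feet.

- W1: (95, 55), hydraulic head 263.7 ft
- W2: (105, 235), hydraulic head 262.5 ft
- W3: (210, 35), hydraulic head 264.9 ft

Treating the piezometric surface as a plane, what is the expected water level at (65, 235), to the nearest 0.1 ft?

262.1 ft

With h = a·x + b·y + c and W1 as origin, the differences give:
  10·a + 180·b = -1.2
  115·a + (-20)·b = +1.2
Eliminate b (×(-20) and ×180, subtract): -20900·a = -192.00 → a = ∂h/∂x = +0.009187
Back-substitute: b = ∂h/∂y = -0.007177.
h(65, 235) = 263.7 + (+0.009187)·(-30) + (-0.007177)·(180) = 263.7 -0.276 -1.292 = 262.133 ft.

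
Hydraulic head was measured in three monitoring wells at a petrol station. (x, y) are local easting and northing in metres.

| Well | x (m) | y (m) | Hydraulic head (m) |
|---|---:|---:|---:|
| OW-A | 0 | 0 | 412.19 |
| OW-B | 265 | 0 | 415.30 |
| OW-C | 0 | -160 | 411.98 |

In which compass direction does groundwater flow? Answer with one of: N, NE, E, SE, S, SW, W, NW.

W

∂h/∂x = (415.30 − 412.19) / (265 − 0) = +0.01174
∂h/∂y = (411.98 − 412.19) / (-160 − 0) = +0.001312
Flow = −∇h = (-0.01174 east, -0.001312 north), which points west.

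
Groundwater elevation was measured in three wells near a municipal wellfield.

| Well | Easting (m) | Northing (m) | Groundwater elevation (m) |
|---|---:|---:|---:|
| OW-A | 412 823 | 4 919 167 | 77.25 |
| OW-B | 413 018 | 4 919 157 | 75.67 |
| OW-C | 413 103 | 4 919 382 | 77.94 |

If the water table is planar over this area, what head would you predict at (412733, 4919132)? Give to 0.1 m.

77.5 m

Differences from OW-A: to OW-B (Δx, Δy, Δh) = (195, -10, -1.58); to OW-C = (280, 215, +0.69).
Determinant of the coordinate differences = 195·215 − 280·(-10) = 44725.
∂h/∂x = [(-1.58)·215 − (+0.69)·(-10)] / 44725 = -0.007441
∂h/∂y = [195·(+0.69) − 280·(-1.58)] / 44725 = +0.01290
h(412733, 4919132) = 77.25 + (-0.007441)·(-90) + (+0.01290)·(-35) = 77.25 +0.670 -0.451 = 77.468 m.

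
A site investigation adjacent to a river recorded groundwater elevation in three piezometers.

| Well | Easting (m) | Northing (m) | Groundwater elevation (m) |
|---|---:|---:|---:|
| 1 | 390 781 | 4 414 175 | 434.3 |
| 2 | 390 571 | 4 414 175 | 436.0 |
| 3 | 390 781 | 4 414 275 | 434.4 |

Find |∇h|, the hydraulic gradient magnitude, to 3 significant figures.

0.00816

∂h/∂x = (436.0 − 434.3) / (390571 − 390781) = -0.008095
∂h/∂y = (434.4 − 434.3) / (4414275 − 4414175) = +0.0010000
|∇h| = √(-0.008095² + 0.0010000²) = 0.008157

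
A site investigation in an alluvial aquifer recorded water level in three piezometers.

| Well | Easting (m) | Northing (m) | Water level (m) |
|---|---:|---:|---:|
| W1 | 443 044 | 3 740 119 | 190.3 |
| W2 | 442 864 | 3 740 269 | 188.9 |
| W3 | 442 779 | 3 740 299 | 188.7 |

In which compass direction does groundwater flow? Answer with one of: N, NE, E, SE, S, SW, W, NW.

With h = a·x + b·y + c and W1 as origin, the differences give:
  (-180)·a + 150·b = -1.4
  (-265)·a + 180·b = -1.6
Eliminate b (×180 and ×150, subtract): 7350·a = -12.00 → a = ∂h/∂x = -0.001633
Back-substitute: b = ∂h/∂y = -0.01129.
Flow = −∇h = (+0.001633 east, +0.01129 north), which points north.

N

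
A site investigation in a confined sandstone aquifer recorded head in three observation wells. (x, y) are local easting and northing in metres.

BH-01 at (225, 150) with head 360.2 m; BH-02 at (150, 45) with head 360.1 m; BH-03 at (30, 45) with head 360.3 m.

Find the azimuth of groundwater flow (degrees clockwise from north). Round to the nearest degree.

142°

Differences from BH-01: to BH-02 (Δx, Δy, Δh) = (-75, -105, -0.1); to BH-03 = (-195, -105, +0.1).
Solve a·Δx + b·Δy = Δh: det = (-75)·(-105) − (-195)·(-105) = -12600.
∂h/∂x = [(-0.1)·(-105) − (+0.1)·(-105)] / -12600 = -0.001667
∂h/∂y = [(-75)·(+0.1) − (-195)·(-0.1)] / -12600 = +0.002143
Flow direction (−∇h) has components (+0.001667 E, -0.002143 N).
Azimuth = atan2(E, N) = atan2(+0.001667, -0.002143) = 142.1° ≈ 142°.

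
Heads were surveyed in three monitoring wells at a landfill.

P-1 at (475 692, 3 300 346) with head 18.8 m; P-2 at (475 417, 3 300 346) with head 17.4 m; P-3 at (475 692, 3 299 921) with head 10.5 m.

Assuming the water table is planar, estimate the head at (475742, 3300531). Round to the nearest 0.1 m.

22.7 m

∂h/∂x = (17.4 − 18.8) / (475417 − 475692) = +0.005091
∂h/∂y = (10.5 − 18.8) / (3299921 − 3300346) = +0.01953
h(475742, 3300531) = 18.8 + (+0.005091)·(50) + (+0.01953)·(185) = 18.8 +0.255 +3.613 = 22.667 m.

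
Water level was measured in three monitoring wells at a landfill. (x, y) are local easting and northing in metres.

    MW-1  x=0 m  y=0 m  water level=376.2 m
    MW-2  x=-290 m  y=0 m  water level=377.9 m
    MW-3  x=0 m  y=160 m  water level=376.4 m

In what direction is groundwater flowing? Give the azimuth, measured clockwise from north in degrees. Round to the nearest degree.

102°

∂h/∂x = (377.9 − 376.2) / (-290 − 0) = -0.005862
∂h/∂y = (376.4 − 376.2) / (160 − 0) = +0.001250
Flow direction (−∇h) has components (+0.005862 E, -0.001250 N).
Azimuth = atan2(E, N) = atan2(+0.005862, -0.001250) = 102.0° ≈ 102°.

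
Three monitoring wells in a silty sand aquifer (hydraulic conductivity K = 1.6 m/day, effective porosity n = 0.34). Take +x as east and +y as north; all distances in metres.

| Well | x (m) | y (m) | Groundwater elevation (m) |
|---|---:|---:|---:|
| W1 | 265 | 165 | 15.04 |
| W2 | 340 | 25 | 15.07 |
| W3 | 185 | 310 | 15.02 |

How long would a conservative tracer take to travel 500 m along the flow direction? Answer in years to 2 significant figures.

With h = a·x + b·y + c and W1 as origin, the differences give:
  75·a + (-140)·b = +0.03
  (-80)·a + 145·b = -0.02
Eliminate b (×145 and ×(-140), subtract): -325·a = 1.550 → a = ∂h/∂x = -0.004769
Back-substitute: b = ∂h/∂y = -0.002769.
|∇h| = √(-0.004769² + -0.002769²) = 0.005515
Seepage velocity v = K·i/n = 1.6 × 0.005515 / 0.34 = 0.02595 m/day.
t = 500 / 0.02595 = 1.927e+04 days = 52.8 years.

53 years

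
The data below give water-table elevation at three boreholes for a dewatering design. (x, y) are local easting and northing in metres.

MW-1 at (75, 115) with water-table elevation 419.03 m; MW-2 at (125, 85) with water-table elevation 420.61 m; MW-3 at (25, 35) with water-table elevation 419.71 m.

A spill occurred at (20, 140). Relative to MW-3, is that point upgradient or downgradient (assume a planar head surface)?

Differences from MW-1: to MW-2 (Δx, Δy, Δh) = (50, -30, +1.58); to MW-3 = (-50, -80, +0.68).
Determinant of the coordinate differences = 50·(-80) − (-50)·(-30) = -5500.
∂h/∂x = [(+1.58)·(-80) − (+0.68)·(-30)] / -5500 = +0.01927
∂h/∂y = [50·(+0.68) − (-50)·(+1.58)] / -5500 = -0.02055
Head at (20, 140) = 419.03 + (+0.01927)·(-55) + (-0.02055)·(25) = 417.46 m.
That is lower than the 419.71 m at MW-3, so the point is downgradient.

downgradient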